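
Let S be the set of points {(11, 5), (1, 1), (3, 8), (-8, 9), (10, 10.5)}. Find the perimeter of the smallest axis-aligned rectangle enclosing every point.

Width = max x − min x = 11 − (-8) = 19.
Height = max y − min y = 10.5 − 1 = 9.5.
Perimeter = 2(19 + 9.5) = 57.

57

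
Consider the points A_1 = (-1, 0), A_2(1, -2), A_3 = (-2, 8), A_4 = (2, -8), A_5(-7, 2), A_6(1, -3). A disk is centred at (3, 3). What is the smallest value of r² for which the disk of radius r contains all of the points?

122

The required radius is the distance from (3, 3) to the farthest point.
Squared distances: 25, 29, 50, 122, 101, 40.
Maximum is 122, attained at A_4.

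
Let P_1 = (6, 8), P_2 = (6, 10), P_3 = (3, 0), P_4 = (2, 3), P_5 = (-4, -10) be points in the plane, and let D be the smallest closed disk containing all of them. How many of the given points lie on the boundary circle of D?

2

A smallest enclosing disk is always determined by at most three of the input points on its boundary.
The farthest pair is P_2–P_5 with squared distance 500. The circle on this segment as diameter has centre (1, 0) and r² = 500/4 = 125.
Check P_1: distance² to centre = 89 ≤ 125, so it lies inside.
All remaining points lie in this disk, and no smaller disk contains both endpoints, so this is the minimum enclosing circle.
The points at distance exactly r from the centre are P_2, P_5 — 2 points.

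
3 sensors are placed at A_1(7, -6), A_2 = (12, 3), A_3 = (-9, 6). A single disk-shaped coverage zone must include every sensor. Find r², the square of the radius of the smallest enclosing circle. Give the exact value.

Side lengths²: A_1A_2² = 106, A_1A_3² = 400, A_2A_3² = 450.
Since A_2A_3² = 450 < 400 + 106 = 506, the triangle is acute, so the smallest enclosing circle is the circumcircle.
Circumcentre = (22/17, 52/17), r² = 33125/289.

33125/289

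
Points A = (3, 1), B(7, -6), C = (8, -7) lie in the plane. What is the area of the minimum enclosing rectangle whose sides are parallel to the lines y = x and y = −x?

In coordinates u = x + y, v = x − y the rectangle is axis-aligned; the map (x,y)→(u,v) scales areas by 2.
u-values: 4, 1, 1; range = 4 − 1 = 3.
v-values: 2, 13, 15; range = 15 − 2 = 13.
Area = (3 × 13) / 2 = 19.5.

19.5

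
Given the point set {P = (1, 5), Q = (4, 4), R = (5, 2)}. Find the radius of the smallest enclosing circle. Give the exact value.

Side lengths²: PQ² = 10, PR² = 25, QR² = 5.
Since PR² = 25 ≥ 10 + 5 = 15, the angle opposite PR is not acute, so the smallest enclosing circle has PR as diameter.
Centre = midpoint of PR = (3, 3.5), r² = 25/4 = 6.25.
r = √(6.25) = 2.5.

2.5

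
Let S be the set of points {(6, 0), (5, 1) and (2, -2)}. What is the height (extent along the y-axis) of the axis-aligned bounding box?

3

max y = 1, min y = -2, so height = 3.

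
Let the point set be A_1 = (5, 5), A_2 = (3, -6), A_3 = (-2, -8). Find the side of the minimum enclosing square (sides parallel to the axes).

13

The bounding box has width 7 and height 13.
An axis-aligned square enclosing the set must have side ≥ max(width, height).
So the minimum side is max(7, 13) = 13.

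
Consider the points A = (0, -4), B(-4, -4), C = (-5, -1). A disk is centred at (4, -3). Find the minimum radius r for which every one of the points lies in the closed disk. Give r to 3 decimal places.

The required radius is the distance from (4, -3) to the farthest point.
Squared distances: 17, 65, 85.
Maximum is 85, attained at C.
r = √85 ≈ 9.220.

9.220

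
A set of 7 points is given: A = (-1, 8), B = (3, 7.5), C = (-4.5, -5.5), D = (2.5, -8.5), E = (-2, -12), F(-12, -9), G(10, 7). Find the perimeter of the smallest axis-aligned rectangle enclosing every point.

Width = max x − min x = 10 − (-12) = 22.
Height = max y − min y = 8 − (-12) = 20.
Perimeter = 2(22 + 20) = 84.

84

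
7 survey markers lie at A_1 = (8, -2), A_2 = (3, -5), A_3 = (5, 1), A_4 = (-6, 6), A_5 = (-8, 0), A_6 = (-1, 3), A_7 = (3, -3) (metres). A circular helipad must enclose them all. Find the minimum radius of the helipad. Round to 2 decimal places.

8.22

The minimum enclosing circle is determined by three boundary points: A_1, A_4, A_5.
Their circumcentre is (0.2, 0.6) with r² = 67.6.
The farthest remaining point A_2 is at distance² 39.2 ≤ 67.6.
r = √(67.6) ≈ 8.22.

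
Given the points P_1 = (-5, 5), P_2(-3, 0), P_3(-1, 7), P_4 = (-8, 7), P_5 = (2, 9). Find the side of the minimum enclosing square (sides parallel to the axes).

10

The bounding box has width 10 and height 9.
An axis-aligned square enclosing the set must have side ≥ max(width, height).
So the minimum side is max(10, 9) = 10.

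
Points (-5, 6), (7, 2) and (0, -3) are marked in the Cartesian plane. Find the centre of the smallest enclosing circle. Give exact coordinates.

Call the three points A, B, C in the order given.
Side lengths²: AB² = 160, AC² = 106, BC² = 74.
Since AB² = 160 < 106 + 74 = 180, the triangle is acute, so the smallest enclosing circle is the circumcircle.
Circumcentre = (17/22, 73/22), r² = 9805/242.
Centre = (17/22, 73/22).

(17/22, 73/22)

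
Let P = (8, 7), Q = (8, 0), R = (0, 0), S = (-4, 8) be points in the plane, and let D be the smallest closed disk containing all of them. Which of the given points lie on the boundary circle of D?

A smallest enclosing disk is always determined by at most three of the input points on its boundary.
The farthest pair is Q–S with squared distance 208. The circle on this segment as diameter has centre (2, 4) and r² = 208/4 = 52.
Check P: distance² to centre = 45 ≤ 52, so it lies inside.
All remaining points lie in this disk, and no smaller disk contains both endpoints, so this is the minimum enclosing circle.
The points at distance exactly r from the centre are Q, S — 2 points.

Q, S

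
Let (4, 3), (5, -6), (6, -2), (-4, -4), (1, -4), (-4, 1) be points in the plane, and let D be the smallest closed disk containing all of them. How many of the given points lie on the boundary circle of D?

The minimum enclosing circle is determined by three boundary points: (4, 3), (5, -6), (-4, 1).
Their circumcentre is (36/37, -70/37) with r² = 45305/1369.
The farthest remaining point (-4, -4) is at distance² 39940/1369 ≤ 45305/1369.
The points at distance exactly r from the centre are (4, 3), (5, -6), (-4, 1) — 3 points.

3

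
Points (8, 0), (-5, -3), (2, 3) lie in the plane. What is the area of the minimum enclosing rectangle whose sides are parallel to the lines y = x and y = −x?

In coordinates u = x + y, v = x − y the rectangle is axis-aligned; the map (x,y)→(u,v) scales areas by 2.
u-values: 8, -8, 5; range = 8 − (-8) = 16.
v-values: 8, -2, -1; range = 8 − (-2) = 10.
Area = (16 × 10) / 2 = 80.

80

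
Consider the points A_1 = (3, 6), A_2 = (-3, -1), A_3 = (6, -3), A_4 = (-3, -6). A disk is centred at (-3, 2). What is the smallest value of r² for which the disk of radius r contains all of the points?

The required radius is the distance from (-3, 2) to the farthest point.
Squared distances: 52, 9, 106, 64.
Maximum is 106, attained at A_3.

106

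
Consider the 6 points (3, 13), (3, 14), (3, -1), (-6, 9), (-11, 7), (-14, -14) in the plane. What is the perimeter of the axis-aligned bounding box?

Width = max x − min x = 3 − (-14) = 17.
Height = max y − min y = 14 − (-14) = 28.
Perimeter = 2(17 + 28) = 90.

90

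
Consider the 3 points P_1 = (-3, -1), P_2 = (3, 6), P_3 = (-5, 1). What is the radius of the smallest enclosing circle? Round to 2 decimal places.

Side lengths²: P_1P_2² = 85, P_1P_3² = 8, P_2P_3² = 89.
Since P_2P_3² = 89 < 85 + 8 = 93, the triangle is acute, so the smallest enclosing circle is the circumcircle.
Circumcentre = (-21/26, 83/26), r² = 7565/338.
r = √(7565/338) ≈ 4.73.

4.73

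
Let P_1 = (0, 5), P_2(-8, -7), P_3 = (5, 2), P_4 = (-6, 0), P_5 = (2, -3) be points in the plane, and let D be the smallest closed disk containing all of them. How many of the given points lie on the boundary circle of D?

2

The minimum enclosing circle of a finite set is fixed by two of the points (as a diameter) or three (as a circumcircle).
The farthest pair is P_2–P_3 with squared distance 250. The circle on this segment as diameter has centre (-1.5, -2.5) and r² = 250/4 = 62.5.
Check P_1: distance² to centre = 58.5 ≤ 62.5, so it lies inside.
All remaining points lie in this disk, and no smaller disk contains both endpoints, so this is the minimum enclosing circle.
The points at distance exactly r from the centre are P_2, P_3 — 2 points.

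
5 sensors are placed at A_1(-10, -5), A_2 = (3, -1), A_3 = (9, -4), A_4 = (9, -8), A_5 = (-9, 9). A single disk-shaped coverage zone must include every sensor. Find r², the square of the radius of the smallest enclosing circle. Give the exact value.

153.25

The minimum enclosing circle of a finite set is fixed by two of the points (as a diameter) or three (as a circumcircle).
The farthest pair is A_4–A_5 with squared distance 613. The circle on this segment as diameter has centre (0, 0.5) and r² = 613/4 = 153.25.
Check A_1: distance² to centre = 130.25 ≤ 153.25, so it lies inside.
All remaining points lie in this disk, and no smaller disk contains both endpoints, so this is the minimum enclosing circle.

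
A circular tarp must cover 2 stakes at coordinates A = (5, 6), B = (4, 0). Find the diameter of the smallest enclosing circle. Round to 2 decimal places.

6.08

The smallest circle enclosing two points has them as diameter endpoints.
Centre = midpoint = (4.5, 3); r² = |AB|²/4 = 37/4 = 9.25.
Diameter = 2r = 2√(9.25) ≈ 6.08.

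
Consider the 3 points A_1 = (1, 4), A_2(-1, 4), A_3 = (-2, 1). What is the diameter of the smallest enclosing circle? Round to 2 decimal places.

Side lengths²: A_1A_2² = 4, A_1A_3² = 18, A_2A_3² = 10.
Since A_1A_3² = 18 ≥ 10 + 4 = 14, the angle opposite A_1A_3 is not acute, so the smallest enclosing circle has A_1A_3 as diameter.
Centre = midpoint of A_1A_3 = (-0.5, 2.5), r² = 18/4 = 4.5.
Diameter = 2r = 2√(4.5) ≈ 4.24.

4.24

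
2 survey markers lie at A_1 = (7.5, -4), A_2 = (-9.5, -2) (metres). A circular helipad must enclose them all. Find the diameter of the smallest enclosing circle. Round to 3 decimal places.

The smallest circle enclosing two points has them as diameter endpoints.
Centre = midpoint = (-1, -3); r² = |A_1A_2|²/4 = 293/4 = 73.25.
Diameter = 2r = 2√(73.25) ≈ 17.117.

17.117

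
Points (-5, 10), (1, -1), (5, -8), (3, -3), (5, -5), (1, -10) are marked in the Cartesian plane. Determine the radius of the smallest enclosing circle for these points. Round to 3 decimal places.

10.450

The minimum enclosing circle of a finite set is fixed by two of the points (as a diameter) or three (as a circumcircle).
The minimum enclosing circle is determined by three boundary points: (-5, 10), (5, -8), (1, -10).
Their circumcentre is (-36/23, 3/23) with r² = 57770/529.
The farthest remaining point (5, -5) is at distance² 36725/529 ≤ 57770/529.
r = √(57770/529) ≈ 10.450.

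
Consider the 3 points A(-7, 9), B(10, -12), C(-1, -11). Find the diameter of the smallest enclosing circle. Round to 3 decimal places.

27.019

Side lengths²: AB² = 730, AC² = 436, BC² = 122.
Since AB² = 730 ≥ 436 + 122 = 558, the angle opposite AB is not acute, so the smallest enclosing circle has AB as diameter.
Centre = midpoint of AB = (1.5, -1.5), r² = 730/4 = 182.5.
Diameter = 2r = 2√(182.5) ≈ 27.019.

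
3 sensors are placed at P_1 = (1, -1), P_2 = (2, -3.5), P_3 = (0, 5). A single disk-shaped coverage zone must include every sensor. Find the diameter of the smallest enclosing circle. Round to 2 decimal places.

8.73

Side lengths²: P_1P_2² = 7.25, P_1P_3² = 37, P_2P_3² = 76.25.
Since P_2P_3² = 76.25 ≥ 37 + 7.25 = 44.25, the angle opposite P_2P_3 is not acute, so the smallest enclosing circle has P_2P_3 as diameter.
Centre = midpoint of P_2P_3 = (1, 0.75), r² = 76.25/4 = 19.0625.
Diameter = 2r = 2√(19.0625) ≈ 8.73.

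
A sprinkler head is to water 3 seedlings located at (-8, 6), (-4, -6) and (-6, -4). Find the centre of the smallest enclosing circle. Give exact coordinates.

(-6, 0)

Call the three points A, B, C in the order given.
Side lengths²: AB² = 160, AC² = 104, BC² = 8.
Since AB² = 160 ≥ 104 + 8 = 112, the angle opposite AB is not acute, so the smallest enclosing circle has AB as diameter.
Centre = midpoint of AB = (-6, 0), r² = 160/4 = 40.
Centre = (-6, 0).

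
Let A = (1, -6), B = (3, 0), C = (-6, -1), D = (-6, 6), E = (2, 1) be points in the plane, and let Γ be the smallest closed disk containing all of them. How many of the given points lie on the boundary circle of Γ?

A smallest enclosing disk is always determined by at most three of the input points on its boundary.
The farthest pair is A–D with squared distance 193. The circle on this segment as diameter has centre (-2.5, 0) and r² = 193/4 = 48.25.
Check B: distance² to centre = 30.25 ≤ 48.25, so it lies inside.
All remaining points lie in this disk, and no smaller disk contains both endpoints, so this is the minimum enclosing circle.
The points at distance exactly r from the centre are A, D — 2 points.

2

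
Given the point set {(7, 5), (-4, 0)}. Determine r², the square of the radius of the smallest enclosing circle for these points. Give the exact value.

The smallest circle enclosing two points has them as diameter endpoints.
Centre = midpoint = (1.5, 2.5); r² = |(7, 5)−(-4, 0)|²/4 = 146/4 = 36.5.

36.5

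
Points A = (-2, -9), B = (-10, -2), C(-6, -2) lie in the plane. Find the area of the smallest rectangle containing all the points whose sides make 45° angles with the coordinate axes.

In coordinates u = x + y, v = x − y the rectangle is axis-aligned; the map (x,y)→(u,v) scales areas by 2.
u-values: -11, -12, -8; range = -8 − (-12) = 4.
v-values: 7, -8, -4; range = 7 − (-8) = 15.
Area = (4 × 15) / 2 = 30.

30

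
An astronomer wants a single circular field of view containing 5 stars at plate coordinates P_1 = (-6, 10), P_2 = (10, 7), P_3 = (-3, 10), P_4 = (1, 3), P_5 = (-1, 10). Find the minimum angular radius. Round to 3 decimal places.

8.139

The farthest pair is P_1–P_2 with squared distance 265. The circle on this segment as diameter has centre (2, 8.5) and r² = 265/4 = 66.25.
Check P_3: distance² to centre = 27.25 ≤ 66.25, so it lies inside.
All remaining points lie in this disk, and no smaller disk contains both endpoints, so this is the minimum enclosing circle.
r = √(66.25) ≈ 8.139.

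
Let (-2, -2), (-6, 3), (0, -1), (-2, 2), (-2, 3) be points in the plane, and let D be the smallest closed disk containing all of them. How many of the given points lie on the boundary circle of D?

2

A smallest enclosing disk is always determined by at most three of the input points on its boundary.
The farthest pair is (-6, 3)–(0, -1) with squared distance 52. The circle on this segment as diameter has centre (-3, 1) and r² = 52/4 = 13.
Check (-2, -2): distance² to centre = 10 ≤ 13, so it lies inside.
All remaining points lie in this disk, and no smaller disk contains both endpoints, so this is the minimum enclosing circle.
The points at distance exactly r from the centre are (-6, 3), (0, -1) — 2 points.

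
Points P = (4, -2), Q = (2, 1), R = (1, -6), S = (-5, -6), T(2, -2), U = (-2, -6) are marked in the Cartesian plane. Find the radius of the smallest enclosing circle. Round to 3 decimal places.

5.022

A smallest enclosing disk is always determined by at most three of the input points on its boundary.
The minimum enclosing circle is determined by three boundary points: P, Q, S.
Their circumcentre is (-0.9, -3.1) with r² = 25.22.
The farthest remaining point R is at distance² 12.02 ≤ 25.22.
r = √(25.22) ≈ 5.022.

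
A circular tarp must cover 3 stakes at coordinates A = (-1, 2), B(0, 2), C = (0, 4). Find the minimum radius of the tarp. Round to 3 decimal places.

1.118

Side lengths²: AB² = 1, AC² = 5, BC² = 4.
Since AC² = 5 ≥ 4 + 1 = 5, the angle opposite AC is not acute, so the smallest enclosing circle has AC as diameter.
Centre = midpoint of AC = (-0.5, 3), r² = 5/4 = 1.25.
r = √(1.25) ≈ 1.118.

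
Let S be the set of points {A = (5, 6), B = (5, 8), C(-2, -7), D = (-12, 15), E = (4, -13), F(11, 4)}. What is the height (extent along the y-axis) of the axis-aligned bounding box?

28

max y = 15, min y = -13, so height = 28.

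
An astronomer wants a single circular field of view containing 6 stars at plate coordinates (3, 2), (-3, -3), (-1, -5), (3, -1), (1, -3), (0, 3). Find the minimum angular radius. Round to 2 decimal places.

By Welzl's lemma the MEC is supported by two points (diametrically opposite) or three points (on a circumcircle).
The minimum enclosing circle is determined by three boundary points: (3, 2), (-1, -5), (0, 3).
Their circumcentre is (0.3, -1.1) with r² = 16.9.
The farthest remaining point (-3, -3) is at distance² 14.5 ≤ 16.9.
r = √(16.9) ≈ 4.11.

4.11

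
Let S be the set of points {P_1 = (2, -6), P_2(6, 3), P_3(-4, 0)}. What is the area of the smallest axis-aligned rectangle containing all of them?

90

x ranges over [-4, 6], width 10.
y ranges over [-6, 3], height 9.
Area = 10 × 9 = 90.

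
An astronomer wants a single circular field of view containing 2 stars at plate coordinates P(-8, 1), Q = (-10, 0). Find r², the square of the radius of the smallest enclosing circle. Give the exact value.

The smallest circle enclosing two points has them as diameter endpoints.
Centre = midpoint = (-9, 0.5); r² = |PQ|²/4 = 5/4 = 1.25.

1.25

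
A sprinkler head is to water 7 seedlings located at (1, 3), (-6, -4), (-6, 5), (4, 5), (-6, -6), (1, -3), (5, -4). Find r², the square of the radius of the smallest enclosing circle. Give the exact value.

55.25

The minimum enclosing circle of a finite set is fixed by two of the points (as a diameter) or three (as a circumcircle).
The farthest pair is (4, 5)–(-6, -6) with squared distance 221. The circle on this segment as diameter has centre (-1, -0.5) and r² = 221/4 = 55.25.
Check (1, 3): distance² to centre = 16.25 ≤ 55.25, so it lies inside.
All remaining points lie in this disk, and no smaller disk contains both endpoints, so this is the minimum enclosing circle.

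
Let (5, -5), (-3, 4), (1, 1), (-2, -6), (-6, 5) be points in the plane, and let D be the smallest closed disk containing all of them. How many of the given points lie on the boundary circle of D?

The minimum enclosing circle of a finite set is fixed by two of the points (as a diameter) or three (as a circumcircle).
The farthest pair is (5, -5)–(-6, 5) with squared distance 221. The circle on this segment as diameter has centre (-0.5, 0) and r² = 221/4 = 55.25.
Check (-3, 4): distance² to centre = 22.25 ≤ 55.25, so it lies inside.
All remaining points lie in this disk, and no smaller disk contains both endpoints, so this is the minimum enclosing circle.
The points at distance exactly r from the centre are (5, -5), (-6, 5) — 2 points.

2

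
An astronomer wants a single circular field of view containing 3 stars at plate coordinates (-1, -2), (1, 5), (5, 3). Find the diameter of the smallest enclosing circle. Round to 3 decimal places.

Call the three points A, B, C in the order given.
Side lengths²: AB² = 53, AC² = 61, BC² = 20.
Since AC² = 61 < 53 + 20 = 73, the triangle is acute, so the smallest enclosing circle is the circumcircle.
Circumcentre = (1.53125, 1.0625), r² = 15.7861328125.
Diameter = 2r = 2√(15.7861328125) ≈ 7.946.

7.946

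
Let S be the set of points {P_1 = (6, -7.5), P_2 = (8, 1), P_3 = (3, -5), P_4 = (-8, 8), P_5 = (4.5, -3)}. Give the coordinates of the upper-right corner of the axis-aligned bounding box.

(8, 8)

x-range [-8, 8], y-range [-7.5, 8].
The upper-right corner is (8, 8).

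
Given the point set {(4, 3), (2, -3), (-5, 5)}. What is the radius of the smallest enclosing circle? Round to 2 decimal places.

Call the three points A, B, C in the order given.
Side lengths²: AB² = 40, AC² = 85, BC² = 113.
Since BC² = 113 < 85 + 40 = 125, the triangle is acute, so the smallest enclosing circle is the circumcircle.
Circumcentre = (-63/58, 79/58), r² = 48025/1682.
r = √(48025/1682) ≈ 5.34.

5.34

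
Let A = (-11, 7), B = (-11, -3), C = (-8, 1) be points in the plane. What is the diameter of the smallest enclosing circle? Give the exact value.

10

Side lengths²: AB² = 100, AC² = 45, BC² = 25.
Since AB² = 100 ≥ 45 + 25 = 70, the angle opposite AB is not acute, so the smallest enclosing circle has AB as diameter.
Centre = midpoint of AB = (-11, 2), r² = 100/4 = 25.
Diameter = 2r = 2√25 = 10.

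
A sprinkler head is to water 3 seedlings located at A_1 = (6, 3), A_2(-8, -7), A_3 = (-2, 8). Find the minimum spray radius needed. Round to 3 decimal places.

8.741

Side lengths²: A_1A_2² = 296, A_1A_3² = 89, A_2A_3² = 261.
Since A_1A_2² = 296 < 261 + 89 = 350, the triangle is acute, so the smallest enclosing circle is the circumcircle.
Circumcentre = (-1.9, -0.74), r² = 76.3976.
r = √(76.3976) ≈ 8.741.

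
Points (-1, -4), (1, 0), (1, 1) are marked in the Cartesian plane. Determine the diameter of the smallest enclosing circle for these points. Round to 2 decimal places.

Call the three points A, B, C in the order given.
Side lengths²: AB² = 20, AC² = 29, BC² = 1.
Since AC² = 29 ≥ 20 + 1 = 21, the angle opposite AC is not acute, so the smallest enclosing circle has AC as diameter.
Centre = midpoint of AC = (0, -1.5), r² = 29/4 = 7.25.
Diameter = 2r = 2√(7.25) ≈ 5.39.

5.39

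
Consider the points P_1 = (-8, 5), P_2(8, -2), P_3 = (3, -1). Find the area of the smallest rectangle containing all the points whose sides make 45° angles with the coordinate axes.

In coordinates u = x + y, v = x − y the rectangle is axis-aligned; the map (x,y)→(u,v) scales areas by 2.
u-values: -3, 6, 2; range = 6 − (-3) = 9.
v-values: -13, 10, 4; range = 10 − (-13) = 23.
Area = (9 × 23) / 2 = 103.5.

103.5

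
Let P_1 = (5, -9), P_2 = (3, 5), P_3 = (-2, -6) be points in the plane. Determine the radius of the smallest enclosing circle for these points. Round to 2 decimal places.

Side lengths²: P_1P_2² = 200, P_1P_3² = 58, P_2P_3² = 146.
Since P_1P_2² = 200 < 146 + 58 = 204, the triangle is acute, so the smallest enclosing circle is the circumcircle.
Circumcentre = (177/46, -93/46), r² = 52925/1058.
r = √(52925/1058) ≈ 7.07.

7.07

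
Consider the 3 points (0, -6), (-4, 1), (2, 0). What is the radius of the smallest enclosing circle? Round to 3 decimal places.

Call the three points A, B, C in the order given.
Side lengths²: AB² = 65, AC² = 40, BC² = 37.
Since AB² = 65 < 40 + 37 = 77, the triangle is acute, so the smallest enclosing circle is the circumcircle.
Circumcentre = (-55/38, -83/38), r² = 12025/722.
r = √(12025/722) ≈ 4.081.

4.081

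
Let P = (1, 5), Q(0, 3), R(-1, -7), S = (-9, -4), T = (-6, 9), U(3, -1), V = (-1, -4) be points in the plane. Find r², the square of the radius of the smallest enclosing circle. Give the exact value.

70.25

By Welzl's lemma the MEC is supported by two points (diametrically opposite) or three points (on a circumcircle).
The farthest pair is R–T with squared distance 281. The circle on this segment as diameter has centre (-3.5, 1) and r² = 281/4 = 70.25.
Check P: distance² to centre = 36.25 ≤ 70.25, so it lies inside.
All remaining points lie in this disk, and no smaller disk contains both endpoints, so this is the minimum enclosing circle.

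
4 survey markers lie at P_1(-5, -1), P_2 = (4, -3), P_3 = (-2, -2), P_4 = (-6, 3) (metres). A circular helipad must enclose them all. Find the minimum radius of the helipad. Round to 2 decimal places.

5.83

The farthest pair is P_2–P_4 with squared distance 136. The circle on this segment as diameter has centre (-1, 0) and r² = 136/4 = 34.
Check P_1: distance² to centre = 17 ≤ 34, so it lies inside.
All remaining points lie in this disk, and no smaller disk contains both endpoints, so this is the minimum enclosing circle.
r = √34 ≈ 5.83.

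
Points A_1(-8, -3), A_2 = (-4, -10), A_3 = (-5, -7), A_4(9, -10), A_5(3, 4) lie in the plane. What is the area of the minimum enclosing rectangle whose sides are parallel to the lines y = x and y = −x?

252

In coordinates u = x + y, v = x − y the rectangle is axis-aligned; the map (x,y)→(u,v) scales areas by 2.
u-values: -11, -14, -12, -1, 7; range = 7 − (-14) = 21.
v-values: -5, 6, 2, 19, -1; range = 19 − (-5) = 24.
Area = (21 × 24) / 2 = 252.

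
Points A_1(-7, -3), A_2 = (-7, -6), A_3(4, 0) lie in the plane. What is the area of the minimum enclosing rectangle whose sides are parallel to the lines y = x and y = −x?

68

In coordinates u = x + y, v = x − y the rectangle is axis-aligned; the map (x,y)→(u,v) scales areas by 2.
u-values: -10, -13, 4; range = 4 − (-13) = 17.
v-values: -4, -1, 4; range = 4 − (-4) = 8.
Area = (17 × 8) / 2 = 68.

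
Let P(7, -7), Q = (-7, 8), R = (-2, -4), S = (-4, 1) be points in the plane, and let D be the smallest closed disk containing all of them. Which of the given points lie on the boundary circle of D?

P, Q

By Welzl's lemma the MEC is supported by two points (diametrically opposite) or three points (on a circumcircle).
The farthest pair is P–Q with squared distance 421. The circle on this segment as diameter has centre (0, 0.5) and r² = 421/4 = 105.25.
Check R: distance² to centre = 24.25 ≤ 105.25, so it lies inside.
All remaining points lie in this disk, and no smaller disk contains both endpoints, so this is the minimum enclosing circle.
The points at distance exactly r from the centre are P, Q — 2 points.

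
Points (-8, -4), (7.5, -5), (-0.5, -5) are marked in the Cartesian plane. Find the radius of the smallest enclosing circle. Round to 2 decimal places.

7.77

Call the three points A, B, C in the order given.
Side lengths²: AB² = 241.25, AC² = 57.25, BC² = 64.
Since AB² = 241.25 ≥ 64 + 57.25 = 121.25, the angle opposite AB is not acute, so the smallest enclosing circle has AB as diameter.
Centre = midpoint of AB = (-0.25, -4.5), r² = 241.25/4 = 60.3125.
r = √(60.3125) ≈ 7.77.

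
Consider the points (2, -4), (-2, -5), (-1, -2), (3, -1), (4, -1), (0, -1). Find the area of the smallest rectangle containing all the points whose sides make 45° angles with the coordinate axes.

25

In coordinates u = x + y, v = x − y the rectangle is axis-aligned; the map (x,y)→(u,v) scales areas by 2.
u-values: -2, -7, -3, 2, 3, -1; range = 3 − (-7) = 10.
v-values: 6, 3, 1, 4, 5, 1; range = 6 − 1 = 5.
Area = (10 × 5) / 2 = 25.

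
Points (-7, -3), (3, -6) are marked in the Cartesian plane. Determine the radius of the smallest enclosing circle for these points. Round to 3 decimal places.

5.220

The smallest circle enclosing two points has them as diameter endpoints.
Centre = midpoint = (-2, -4.5); r² = |(-7, -3)−(3, -6)|²/4 = 109/4 = 27.25.
r = √(27.25) ≈ 5.220.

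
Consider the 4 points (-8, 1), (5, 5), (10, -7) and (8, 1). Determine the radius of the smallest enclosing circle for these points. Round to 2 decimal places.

By Welzl's lemma the MEC is supported by two points (diametrically opposite) or three points (on a circumcircle).
The farthest pair is (-8, 1)–(10, -7) with squared distance 388. The circle on this segment as diameter has centre (1, -3) and r² = 388/4 = 97.
Check (5, 5): distance² to centre = 80 ≤ 97, so it lies inside.
All remaining points lie in this disk, and no smaller disk contains both endpoints, so this is the minimum enclosing circle.
r = √97 ≈ 9.85.

9.85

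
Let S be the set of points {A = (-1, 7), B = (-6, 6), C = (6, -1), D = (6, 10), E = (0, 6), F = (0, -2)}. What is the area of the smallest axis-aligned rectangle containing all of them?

x ranges over [-6, 6], width 12.
y ranges over [-2, 10], height 12.
Area = 12 × 12 = 144.

144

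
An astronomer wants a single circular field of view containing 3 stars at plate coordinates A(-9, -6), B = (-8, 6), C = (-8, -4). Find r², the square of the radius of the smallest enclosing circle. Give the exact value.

36.25

Side lengths²: AB² = 145, AC² = 5, BC² = 100.
Since AB² = 145 ≥ 100 + 5 = 105, the angle opposite AB is not acute, so the smallest enclosing circle has AB as diameter.
Centre = midpoint of AB = (-8.5, 0), r² = 145/4 = 36.25.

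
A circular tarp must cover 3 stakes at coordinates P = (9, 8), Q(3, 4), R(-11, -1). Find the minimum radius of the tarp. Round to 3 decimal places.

Side lengths²: PQ² = 52, PR² = 481, QR² = 221.
Since PR² = 481 ≥ 221 + 52 = 273, the angle opposite PR is not acute, so the smallest enclosing circle has PR as diameter.
Centre = midpoint of PR = (-1, 3.5), r² = 481/4 = 120.25.
r = √(120.25) ≈ 10.966.

10.966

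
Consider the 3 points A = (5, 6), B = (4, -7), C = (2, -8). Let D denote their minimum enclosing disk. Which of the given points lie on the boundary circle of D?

Side lengths²: AB² = 170, AC² = 205, BC² = 5.
Since AC² = 205 ≥ 170 + 5 = 175, the angle opposite AC is not acute, so the smallest enclosing circle has AC as diameter.
Centre = midpoint of AC = (3.5, -1), r² = 205/4 = 51.25.
The points at distance exactly r from the centre are A, C — 2 points.

A, C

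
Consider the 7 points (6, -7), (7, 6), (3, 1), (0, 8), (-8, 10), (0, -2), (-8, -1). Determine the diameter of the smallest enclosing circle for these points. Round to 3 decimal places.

The minimum enclosing circle of a finite set is fixed by two of the points (as a diameter) or three (as a circumcircle).
The farthest pair is (6, -7)–(-8, 10) with squared distance 485. The circle on this segment as diameter has centre (-1, 1.5) and r² = 485/4 = 121.25.
Check (7, 6): distance² to centre = 84.25 ≤ 121.25, so it lies inside.
All remaining points lie in this disk, and no smaller disk contains both endpoints, so this is the minimum enclosing circle.
Diameter = 2r = 2√(121.25) ≈ 22.023.

22.023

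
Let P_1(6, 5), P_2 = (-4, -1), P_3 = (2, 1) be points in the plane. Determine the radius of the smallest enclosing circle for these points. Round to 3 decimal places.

5.831

Side lengths²: P_1P_2² = 136, P_1P_3² = 32, P_2P_3² = 40.
Since P_1P_2² = 136 ≥ 40 + 32 = 72, the angle opposite P_1P_2 is not acute, so the smallest enclosing circle has P_1P_2 as diameter.
Centre = midpoint of P_1P_2 = (1, 2), r² = 136/4 = 34.
r = √34 ≈ 5.831.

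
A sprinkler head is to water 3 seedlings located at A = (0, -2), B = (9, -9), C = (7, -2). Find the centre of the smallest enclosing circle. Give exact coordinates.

(4.5, -5.5)

Side lengths²: AB² = 130, AC² = 49, BC² = 53.
Since AB² = 130 ≥ 53 + 49 = 102, the angle opposite AB is not acute, so the smallest enclosing circle has AB as diameter.
Centre = midpoint of AB = (4.5, -5.5), r² = 130/4 = 32.5.
Centre = (4.5, -5.5).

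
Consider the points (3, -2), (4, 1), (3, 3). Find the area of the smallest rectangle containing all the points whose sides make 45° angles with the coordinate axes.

In coordinates u = x + y, v = x − y the rectangle is axis-aligned; the map (x,y)→(u,v) scales areas by 2.
u-values: 1, 5, 6; range = 6 − 1 = 5.
v-values: 5, 3, 0; range = 5 − 0 = 5.
Area = (5 × 5) / 2 = 12.5.

12.5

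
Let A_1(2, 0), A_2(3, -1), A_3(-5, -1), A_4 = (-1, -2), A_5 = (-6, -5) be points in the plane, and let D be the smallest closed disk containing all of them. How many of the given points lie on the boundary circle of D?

2

The farthest pair is A_2–A_5 with squared distance 97. The circle on this segment as diameter has centre (-1.5, -3) and r² = 97/4 = 24.25.
Check A_1: distance² to centre = 21.25 ≤ 24.25, so it lies inside.
All remaining points lie in this disk, and no smaller disk contains both endpoints, so this is the minimum enclosing circle.
The points at distance exactly r from the centre are A_2, A_5 — 2 points.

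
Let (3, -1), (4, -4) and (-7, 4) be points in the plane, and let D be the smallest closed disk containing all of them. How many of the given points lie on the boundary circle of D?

Call the three points A, B, C in the order given.
Side lengths²: AB² = 10, AC² = 125, BC² = 185.
Since BC² = 185 ≥ 125 + 10 = 135, the angle opposite BC is not acute, so the smallest enclosing circle has BC as diameter.
Centre = midpoint of BC = (-1.5, 0), r² = 185/4 = 46.25.
The points at distance exactly r from the centre are (4, -4), (-7, 4) — 2 points.

2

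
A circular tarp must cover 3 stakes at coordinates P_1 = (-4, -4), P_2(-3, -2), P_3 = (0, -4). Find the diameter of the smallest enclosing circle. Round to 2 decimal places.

Side lengths²: P_1P_2² = 5, P_1P_3² = 16, P_2P_3² = 13.
Since P_1P_3² = 16 < 13 + 5 = 18, the triangle is acute, so the smallest enclosing circle is the circumcircle.
Circumcentre = (-2, -3.75), r² = 4.0625.
Diameter = 2r = 2√(4.0625) ≈ 4.03.

4.03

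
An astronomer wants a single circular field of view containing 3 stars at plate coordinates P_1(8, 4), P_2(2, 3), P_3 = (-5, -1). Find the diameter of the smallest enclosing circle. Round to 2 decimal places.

13.93

Side lengths²: P_1P_2² = 37, P_1P_3² = 194, P_2P_3² = 65.
Since P_1P_3² = 194 ≥ 65 + 37 = 102, the angle opposite P_1P_3 is not acute, so the smallest enclosing circle has P_1P_3 as diameter.
Centre = midpoint of P_1P_3 = (1.5, 1.5), r² = 194/4 = 48.5.
Diameter = 2r = 2√(48.5) ≈ 13.93.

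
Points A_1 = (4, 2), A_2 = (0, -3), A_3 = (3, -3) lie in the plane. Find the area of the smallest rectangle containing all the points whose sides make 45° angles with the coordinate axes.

In coordinates u = x + y, v = x − y the rectangle is axis-aligned; the map (x,y)→(u,v) scales areas by 2.
u-values: 6, -3, 0; range = 6 − (-3) = 9.
v-values: 2, 3, 6; range = 6 − 2 = 4.
Area = (9 × 4) / 2 = 18.

18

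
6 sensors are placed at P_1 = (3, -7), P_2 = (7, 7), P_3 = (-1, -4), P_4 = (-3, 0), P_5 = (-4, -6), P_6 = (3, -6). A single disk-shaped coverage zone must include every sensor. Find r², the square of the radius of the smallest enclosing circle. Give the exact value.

By Welzl's lemma the MEC is supported by two points (diametrically opposite) or three points (on a circumcircle).
The farthest pair is P_2–P_5 with squared distance 290. The circle on this segment as diameter has centre (1.5, 0.5) and r² = 290/4 = 72.5.
Check P_1: distance² to centre = 58.5 ≤ 72.5, so it lies inside.
All remaining points lie in this disk, and no smaller disk contains both endpoints, so this is the minimum enclosing circle.

72.5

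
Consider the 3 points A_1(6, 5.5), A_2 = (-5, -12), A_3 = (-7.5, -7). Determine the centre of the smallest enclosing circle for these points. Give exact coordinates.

(0.5, -3.25)

Side lengths²: A_1A_2² = 427.25, A_1A_3² = 338.5, A_2A_3² = 31.25.
Since A_1A_2² = 427.25 ≥ 338.5 + 31.25 = 369.75, the angle opposite A_1A_2 is not acute, so the smallest enclosing circle has A_1A_2 as diameter.
Centre = midpoint of A_1A_2 = (0.5, -3.25), r² = 427.25/4 = 106.8125.
Centre = (0.5, -3.25).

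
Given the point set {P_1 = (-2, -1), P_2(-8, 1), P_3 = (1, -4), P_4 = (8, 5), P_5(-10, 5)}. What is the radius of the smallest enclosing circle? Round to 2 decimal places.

By Welzl's lemma the MEC is supported by two points (diametrically opposite) or three points (on a circumcircle).
The minimum enclosing circle is determined by three boundary points: P_3, P_4, P_5.
Their circumcentre is (-1, 43/9) with r² = 6565/81.
The farthest remaining point P_2 is at distance² 5125/81 ≤ 6565/81.
r = √(6565/81) ≈ 9.00.

9.00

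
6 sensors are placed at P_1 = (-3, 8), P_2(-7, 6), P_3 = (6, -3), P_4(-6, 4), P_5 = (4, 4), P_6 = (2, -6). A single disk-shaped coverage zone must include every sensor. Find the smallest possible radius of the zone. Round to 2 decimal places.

7.91

The minimum enclosing circle of a finite set is fixed by two of the points (as a diameter) or three (as a circumcircle).
The farthest pair is P_2–P_3 with squared distance 250. The circle on this segment as diameter has centre (-0.5, 1.5) and r² = 250/4 = 62.5.
Check P_1: distance² to centre = 48.5 ≤ 62.5, so it lies inside.
All remaining points lie in this disk, and no smaller disk contains both endpoints, so this is the minimum enclosing circle.
r = √(62.5) ≈ 7.91.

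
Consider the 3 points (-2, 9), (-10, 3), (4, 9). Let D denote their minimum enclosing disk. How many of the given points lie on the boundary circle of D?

2

Call the three points A, B, C in the order given.
Side lengths²: AB² = 100, AC² = 36, BC² = 232.
Since BC² = 232 ≥ 100 + 36 = 136, the angle opposite BC is not acute, so the smallest enclosing circle has BC as diameter.
Centre = midpoint of BC = (-3, 6), r² = 232/4 = 58.
The points at distance exactly r from the centre are (-10, 3), (4, 9) — 2 points.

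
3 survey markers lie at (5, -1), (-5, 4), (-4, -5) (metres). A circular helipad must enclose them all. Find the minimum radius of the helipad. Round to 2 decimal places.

5.87

Call the three points A, B, C in the order given.
Side lengths²: AB² = 125, AC² = 97, BC² = 82.
Since AB² = 125 < 97 + 82 = 179, the triangle is acute, so the smallest enclosing circle is the circumcircle.
Circumcentre = (-27/34, -3/34), r² = 19885/578.
r = √(19885/578) ≈ 5.87.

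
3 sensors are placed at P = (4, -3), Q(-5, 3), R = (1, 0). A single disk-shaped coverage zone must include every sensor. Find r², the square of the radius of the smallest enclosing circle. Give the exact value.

Side lengths²: PQ² = 117, PR² = 18, QR² = 45.
Since PQ² = 117 ≥ 45 + 18 = 63, the angle opposite PQ is not acute, so the smallest enclosing circle has PQ as diameter.
Centre = midpoint of PQ = (-0.5, 0), r² = 117/4 = 29.25.

29.25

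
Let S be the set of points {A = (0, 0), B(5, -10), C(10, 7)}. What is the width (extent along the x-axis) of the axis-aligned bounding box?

max x = 10, min x = 0, so width = 10.

10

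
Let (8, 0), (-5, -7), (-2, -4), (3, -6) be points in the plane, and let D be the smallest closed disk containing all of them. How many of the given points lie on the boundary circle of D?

2

The farthest pair is (8, 0)–(-5, -7) with squared distance 218. The circle on this segment as diameter has centre (1.5, -3.5) and r² = 218/4 = 54.5.
Check (-2, -4): distance² to centre = 12.5 ≤ 54.5, so it lies inside.
All remaining points lie in this disk, and no smaller disk contains both endpoints, so this is the minimum enclosing circle.
The points at distance exactly r from the centre are (8, 0), (-5, -7) — 2 points.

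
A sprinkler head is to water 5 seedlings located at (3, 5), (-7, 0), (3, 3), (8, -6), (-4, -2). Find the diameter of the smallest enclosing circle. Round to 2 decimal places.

The minimum enclosing circle of a finite set is fixed by two of the points (as a diameter) or three (as a circumcircle).
The minimum enclosing circle is determined by three boundary points: (3, 5), (-7, 0), (8, -6).
Their circumcentre is (11/18, -49/18) with r² = 10585/162.
The farthest remaining point (3, 3) is at distance² 6229/162 ≤ 10585/162.
Diameter = 2r = 2√(10585/162) ≈ 16.17.

16.17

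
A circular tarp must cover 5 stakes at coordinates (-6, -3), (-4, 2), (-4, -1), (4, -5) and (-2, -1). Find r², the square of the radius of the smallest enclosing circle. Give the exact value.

42601/1458

The minimum enclosing circle of a finite set is fixed by two of the points (as a diameter) or three (as a circumcircle).
The minimum enclosing circle is determined by three boundary points: (-6, -3), (-4, 2), (4, -5).
Their circumcentre is (-35/54, -121/54) with r² = 42601/1458.
The farthest remaining point (-4, -1) is at distance² 18625/1458 ≤ 42601/1458.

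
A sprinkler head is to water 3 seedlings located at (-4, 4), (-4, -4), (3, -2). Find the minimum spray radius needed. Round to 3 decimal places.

Call the three points A, B, C in the order given.
Side lengths²: AB² = 64, AC² = 85, BC² = 53.
Since AC² = 85 < 64 + 53 = 117, the triangle is acute, so the smallest enclosing circle is the circumcircle.
Circumcentre = (-19/14, 0), r² = 4505/196.
r = √(4505/196) ≈ 4.794.

4.794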